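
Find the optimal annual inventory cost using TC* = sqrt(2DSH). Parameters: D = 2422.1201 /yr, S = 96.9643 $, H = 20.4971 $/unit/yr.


2*D*S*H = 9627864.1973
TC* = sqrt(9627864.1973) = 3102.8800

3102.8800 $/yr


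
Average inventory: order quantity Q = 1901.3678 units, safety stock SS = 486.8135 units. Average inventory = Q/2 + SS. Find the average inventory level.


Q/2 = 950.6839
Avg = 950.6839 + 486.8135 = 1437.4974

1437.4974 units


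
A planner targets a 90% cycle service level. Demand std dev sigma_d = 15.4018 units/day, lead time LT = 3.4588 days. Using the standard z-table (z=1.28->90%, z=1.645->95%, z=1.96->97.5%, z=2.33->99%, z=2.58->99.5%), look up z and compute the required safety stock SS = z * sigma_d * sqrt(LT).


From the table, SL = 90% corresponds to z = 1.28
sqrt(LT) = sqrt(3.4588) = 1.8598
SS = 1.28 * 15.4018 * 1.8598 = 36.6644

36.6644 units


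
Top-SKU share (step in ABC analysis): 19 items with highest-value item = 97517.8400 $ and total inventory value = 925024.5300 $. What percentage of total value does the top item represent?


Top item = 97517.8400
Total = 925024.5300
Percentage = 97517.8400 / 925024.5300 * 100 = 10.5422

10.5422%


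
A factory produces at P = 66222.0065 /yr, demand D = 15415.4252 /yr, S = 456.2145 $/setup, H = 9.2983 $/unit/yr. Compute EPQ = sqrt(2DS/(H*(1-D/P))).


1 - D/P = 1 - 0.2328 = 0.7672
H*(1-D/P) = 7.1338
2DS = 14065480.9998
EPQ = sqrt(1971666.2251) = 1404.1603

1404.1603 units


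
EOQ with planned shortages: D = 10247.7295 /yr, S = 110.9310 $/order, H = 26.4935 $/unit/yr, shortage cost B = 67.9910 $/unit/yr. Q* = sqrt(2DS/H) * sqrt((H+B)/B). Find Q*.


sqrt(2DS/H) = 292.9447
sqrt((H+B)/B) = 1.1788
Q* = 292.9447 * 1.1788 = 345.3347

345.3347 units


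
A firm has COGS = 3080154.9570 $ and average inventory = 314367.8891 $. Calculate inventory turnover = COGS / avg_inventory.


Turnover = 3080154.9570 / 314367.8891 = 9.7979

9.7979


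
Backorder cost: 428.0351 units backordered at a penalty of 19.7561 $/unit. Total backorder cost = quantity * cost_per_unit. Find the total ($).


Total = 428.0351 * 19.7561 = 8456.3042

8456.3042 $


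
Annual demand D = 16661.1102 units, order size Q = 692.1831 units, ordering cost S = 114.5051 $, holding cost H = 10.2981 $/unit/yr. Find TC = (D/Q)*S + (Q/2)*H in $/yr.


Ordering cost = D*S/Q = 2756.1813
Holding cost = Q*H/2 = 3564.0854
TC = 2756.1813 + 3564.0854 = 6320.2667

6320.2667 $/yr


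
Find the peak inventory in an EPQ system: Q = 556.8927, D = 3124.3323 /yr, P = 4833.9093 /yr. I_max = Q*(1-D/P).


D/P = 0.6463
1 - D/P = 0.3537
I_max = 556.8927 * 0.3537 = 196.9526

196.9526 units


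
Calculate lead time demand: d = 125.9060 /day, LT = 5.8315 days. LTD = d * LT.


LTD = 125.9060 * 5.8315 = 734.2208

734.2208 units


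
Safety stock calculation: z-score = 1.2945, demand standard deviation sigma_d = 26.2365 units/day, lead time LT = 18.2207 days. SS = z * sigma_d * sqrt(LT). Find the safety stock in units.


sqrt(LT) = sqrt(18.2207) = 4.2686
SS = 1.2945 * 26.2365 * 4.2686 = 144.9741

144.9741 units


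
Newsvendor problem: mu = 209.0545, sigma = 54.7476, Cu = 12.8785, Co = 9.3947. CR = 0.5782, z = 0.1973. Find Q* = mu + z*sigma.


CR = Cu/(Cu+Co) = 12.8785/(12.8785+9.3947) = 0.5782
z = 0.1973
Q* = 209.0545 + 0.1973 * 54.7476 = 219.8562

219.8562 units


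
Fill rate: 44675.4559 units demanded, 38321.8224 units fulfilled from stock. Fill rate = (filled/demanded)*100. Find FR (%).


FR = 38321.8224 / 44675.4559 * 100 = 85.7782

85.7782%


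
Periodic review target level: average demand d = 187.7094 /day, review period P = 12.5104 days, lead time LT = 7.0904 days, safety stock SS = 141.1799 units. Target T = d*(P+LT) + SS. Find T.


P + LT = 19.6008
d*(P+LT) = 187.7094 * 19.6008 = 3679.2544
T = 3679.2544 + 141.1799 = 3820.4343

3820.4343 units


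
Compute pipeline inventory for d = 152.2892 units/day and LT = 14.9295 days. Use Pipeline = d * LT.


Pipeline = 152.2892 * 14.9295 = 2273.6016

2273.6016 units


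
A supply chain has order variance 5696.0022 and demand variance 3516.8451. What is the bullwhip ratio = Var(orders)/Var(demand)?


BW = 5696.0022 / 3516.8451 = 1.6196

1.6196


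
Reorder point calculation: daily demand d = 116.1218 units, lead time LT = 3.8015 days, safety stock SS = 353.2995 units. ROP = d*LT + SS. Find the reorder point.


d*LT = 116.1218 * 3.8015 = 441.4370
ROP = 441.4370 + 353.2995 = 794.7365

794.7365 units


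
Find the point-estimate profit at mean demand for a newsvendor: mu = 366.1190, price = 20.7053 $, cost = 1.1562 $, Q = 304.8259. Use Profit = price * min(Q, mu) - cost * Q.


Sales at mu = min(304.8259, 366.1190) = 304.8259
Revenue = 20.7053 * 304.8259 = 6311.5117
Total cost = 1.1562 * 304.8259 = 352.4397
Profit = 6311.5117 - 352.4397 = 5959.0720

5959.0720 $


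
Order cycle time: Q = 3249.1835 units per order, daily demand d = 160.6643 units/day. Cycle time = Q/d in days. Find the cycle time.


Cycle = 3249.1835 / 160.6643 = 20.2234

20.2234 days


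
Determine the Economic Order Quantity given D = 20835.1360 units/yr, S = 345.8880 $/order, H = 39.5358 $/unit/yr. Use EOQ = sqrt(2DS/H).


2*D*S = 2 * 20835.1360 * 345.8880 = 14413247.0415
2*D*S/H = 364561.9171
EOQ = sqrt(364561.9171) = 603.7896

603.7896 units


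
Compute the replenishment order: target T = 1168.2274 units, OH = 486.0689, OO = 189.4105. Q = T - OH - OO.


Inventory position = OH + OO = 486.0689 + 189.4105 = 675.4794
Q = 1168.2274 - 675.4794 = 492.7480

492.7480 units


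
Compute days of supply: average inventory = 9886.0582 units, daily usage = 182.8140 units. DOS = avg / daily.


DOS = 9886.0582 / 182.8140 = 54.0771

54.0771 days


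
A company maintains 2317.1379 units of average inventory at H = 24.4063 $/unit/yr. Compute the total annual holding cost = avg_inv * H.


Cost = 2317.1379 * 24.4063 = 56552.7627

56552.7627 $/yr


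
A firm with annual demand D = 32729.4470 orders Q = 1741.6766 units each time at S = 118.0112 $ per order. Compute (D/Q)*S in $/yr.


Number of orders = D/Q = 18.7919
Cost = 18.7919 * 118.0112 = 2217.6570

2217.6570 $/yr


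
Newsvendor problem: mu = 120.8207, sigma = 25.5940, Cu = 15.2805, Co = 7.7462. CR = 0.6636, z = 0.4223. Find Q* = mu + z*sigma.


CR = Cu/(Cu+Co) = 15.2805/(15.2805+7.7462) = 0.6636
z = 0.4223
Q* = 120.8207 + 0.4223 * 25.5940 = 131.6290

131.6290 units


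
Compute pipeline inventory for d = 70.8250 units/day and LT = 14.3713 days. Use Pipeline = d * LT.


Pipeline = 70.8250 * 14.3713 = 1017.8473

1017.8473 units


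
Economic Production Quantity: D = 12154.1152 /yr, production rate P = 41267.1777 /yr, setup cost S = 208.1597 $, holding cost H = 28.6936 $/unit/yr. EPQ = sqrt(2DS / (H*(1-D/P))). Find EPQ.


1 - D/P = 1 - 0.2945 = 0.7055
H*(1-D/P) = 20.2427
2DS = 5059993.9476
EPQ = sqrt(249966.5136) = 499.9665

499.9665 units


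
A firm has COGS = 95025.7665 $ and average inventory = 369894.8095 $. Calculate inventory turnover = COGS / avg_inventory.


Turnover = 95025.7665 / 369894.8095 = 0.2569

0.2569


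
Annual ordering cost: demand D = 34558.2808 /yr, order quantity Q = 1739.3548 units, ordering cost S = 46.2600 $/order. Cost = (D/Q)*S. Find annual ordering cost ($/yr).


Number of orders = D/Q = 19.8684
Cost = 19.8684 * 46.2600 = 919.1144

919.1144 $/yr


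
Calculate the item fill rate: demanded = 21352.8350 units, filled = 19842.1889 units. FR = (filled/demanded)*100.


FR = 19842.1889 / 21352.8350 * 100 = 92.9253

92.9253%


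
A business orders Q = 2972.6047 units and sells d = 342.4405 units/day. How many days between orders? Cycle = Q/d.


Cycle = 2972.6047 / 342.4405 = 8.6806

8.6806 days


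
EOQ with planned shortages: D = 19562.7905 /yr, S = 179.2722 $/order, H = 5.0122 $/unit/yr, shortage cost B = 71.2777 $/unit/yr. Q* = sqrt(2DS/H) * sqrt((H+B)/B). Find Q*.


sqrt(2DS/H) = 1182.9671
sqrt((H+B)/B) = 1.0346
Q* = 1182.9671 * 1.0346 = 1223.8533

1223.8533 units


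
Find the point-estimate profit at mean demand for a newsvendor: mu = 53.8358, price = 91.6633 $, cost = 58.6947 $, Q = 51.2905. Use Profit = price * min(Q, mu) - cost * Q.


Sales at mu = min(51.2905, 53.8358) = 51.2905
Revenue = 91.6633 * 51.2905 = 4701.4565
Total cost = 58.6947 * 51.2905 = 3010.4805
Profit = 4701.4565 - 3010.4805 = 1690.9760

1690.9760 $


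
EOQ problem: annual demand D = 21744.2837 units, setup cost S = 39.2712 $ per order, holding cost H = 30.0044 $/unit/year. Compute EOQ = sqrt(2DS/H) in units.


2*D*S = 2 * 21744.2837 * 39.2712 = 1707848.2281
2*D*S/H = 56919.9260
EOQ = sqrt(56919.9260) = 238.5790

238.5790 units


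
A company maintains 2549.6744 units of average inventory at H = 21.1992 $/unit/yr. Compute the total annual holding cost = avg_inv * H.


Cost = 2549.6744 * 21.1992 = 54051.0575

54051.0575 $/yr


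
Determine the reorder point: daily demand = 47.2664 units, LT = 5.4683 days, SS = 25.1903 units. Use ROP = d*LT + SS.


d*LT = 47.2664 * 5.4683 = 258.4669
ROP = 258.4669 + 25.1903 = 283.6572

283.6572 units


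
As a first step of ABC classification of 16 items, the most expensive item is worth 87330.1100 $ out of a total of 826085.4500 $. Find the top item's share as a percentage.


Top item = 87330.1100
Total = 826085.4500
Percentage = 87330.1100 / 826085.4500 * 100 = 10.5716

10.5716%


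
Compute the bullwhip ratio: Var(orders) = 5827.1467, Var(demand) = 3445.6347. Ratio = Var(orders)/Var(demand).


BW = 5827.1467 / 3445.6347 = 1.6912

1.6912


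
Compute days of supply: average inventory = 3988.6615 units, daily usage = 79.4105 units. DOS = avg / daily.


DOS = 3988.6615 / 79.4105 = 50.2284

50.2284 days


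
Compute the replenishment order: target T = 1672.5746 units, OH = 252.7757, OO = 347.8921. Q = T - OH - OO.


Inventory position = OH + OO = 252.7757 + 347.8921 = 600.6678
Q = 1672.5746 - 600.6678 = 1071.9068

1071.9068 units


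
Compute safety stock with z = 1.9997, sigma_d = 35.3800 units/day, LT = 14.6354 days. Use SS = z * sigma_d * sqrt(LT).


sqrt(LT) = sqrt(14.6354) = 3.8256
SS = 1.9997 * 35.3800 * 3.8256 = 270.6606

270.6606 units


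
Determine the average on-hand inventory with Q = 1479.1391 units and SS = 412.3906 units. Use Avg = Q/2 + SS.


Q/2 = 739.5696
Avg = 739.5696 + 412.3906 = 1151.9602

1151.9602 units


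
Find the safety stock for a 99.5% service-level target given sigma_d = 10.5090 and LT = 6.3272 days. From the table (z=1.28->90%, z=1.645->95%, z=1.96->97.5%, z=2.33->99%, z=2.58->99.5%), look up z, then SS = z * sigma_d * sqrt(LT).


From the table, SL = 99.5% corresponds to z = 2.58
sqrt(LT) = sqrt(6.3272) = 2.5154
SS = 2.58 * 10.5090 * 2.5154 = 68.2004

68.2004 units


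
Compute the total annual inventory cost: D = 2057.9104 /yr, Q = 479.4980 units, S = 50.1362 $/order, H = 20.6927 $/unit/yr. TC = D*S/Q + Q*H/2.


Ordering cost = D*S/Q = 215.1746
Holding cost = Q*H/2 = 4961.0541
TC = 215.1746 + 4961.0541 = 5176.2288

5176.2288 $/yr


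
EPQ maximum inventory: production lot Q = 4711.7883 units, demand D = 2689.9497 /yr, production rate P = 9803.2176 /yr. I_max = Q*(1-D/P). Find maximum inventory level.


D/P = 0.2744
1 - D/P = 0.7256
I_max = 4711.7883 * 0.7256 = 3418.8992

3418.8992 units


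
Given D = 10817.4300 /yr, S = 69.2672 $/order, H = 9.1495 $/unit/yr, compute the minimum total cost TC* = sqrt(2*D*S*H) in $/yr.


2*D*S*H = 13711314.2044
TC* = sqrt(13711314.2044) = 3702.8792

3702.8792 $/yr


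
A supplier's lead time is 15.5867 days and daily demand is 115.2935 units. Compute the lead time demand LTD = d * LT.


LTD = 115.2935 * 15.5867 = 1797.0452

1797.0452 units


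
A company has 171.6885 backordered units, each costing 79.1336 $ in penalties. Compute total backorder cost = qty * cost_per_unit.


Total = 171.6885 * 79.1336 = 13586.3291

13586.3291 $


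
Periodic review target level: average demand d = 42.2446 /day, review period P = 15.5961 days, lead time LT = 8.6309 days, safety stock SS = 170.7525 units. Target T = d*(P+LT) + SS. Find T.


P + LT = 24.2270
d*(P+LT) = 42.2446 * 24.2270 = 1023.4599
T = 1023.4599 + 170.7525 = 1194.2124

1194.2124 units


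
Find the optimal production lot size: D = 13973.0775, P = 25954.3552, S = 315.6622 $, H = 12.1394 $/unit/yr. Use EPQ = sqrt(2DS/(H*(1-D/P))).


1 - D/P = 1 - 0.5384 = 0.4616
H*(1-D/P) = 5.6039
2DS = 8821544.7688
EPQ = sqrt(1574180.5068) = 1254.6635

1254.6635 units


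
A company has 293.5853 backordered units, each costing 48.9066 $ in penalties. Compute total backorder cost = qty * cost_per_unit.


Total = 293.5853 * 48.9066 = 14358.2588

14358.2588 $


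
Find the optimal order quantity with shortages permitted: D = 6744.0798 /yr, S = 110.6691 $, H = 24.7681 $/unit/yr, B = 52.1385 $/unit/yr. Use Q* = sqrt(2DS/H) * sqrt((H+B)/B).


sqrt(2DS/H) = 245.4953
sqrt((H+B)/B) = 1.2145
Q* = 245.4953 * 1.2145 = 298.1575

298.1575 units


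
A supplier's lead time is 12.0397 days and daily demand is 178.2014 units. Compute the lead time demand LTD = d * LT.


LTD = 178.2014 * 12.0397 = 2145.4914

2145.4914 units


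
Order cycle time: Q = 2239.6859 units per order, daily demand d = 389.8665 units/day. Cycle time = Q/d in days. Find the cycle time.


Cycle = 2239.6859 / 389.8665 = 5.7448

5.7448 days


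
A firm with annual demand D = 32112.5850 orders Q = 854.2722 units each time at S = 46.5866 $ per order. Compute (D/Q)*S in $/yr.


Number of orders = D/Q = 37.5906
Cost = 37.5906 * 46.5866 = 1751.2172

1751.2172 $/yr


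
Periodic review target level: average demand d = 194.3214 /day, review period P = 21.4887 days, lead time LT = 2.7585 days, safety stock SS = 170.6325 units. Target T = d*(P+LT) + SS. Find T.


P + LT = 24.2472
d*(P+LT) = 194.3214 * 24.2472 = 4711.7499
T = 4711.7499 + 170.6325 = 4882.3824

4882.3824 units


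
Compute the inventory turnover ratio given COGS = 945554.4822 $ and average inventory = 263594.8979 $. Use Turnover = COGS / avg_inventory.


Turnover = 945554.4822 / 263594.8979 = 3.5872

3.5872


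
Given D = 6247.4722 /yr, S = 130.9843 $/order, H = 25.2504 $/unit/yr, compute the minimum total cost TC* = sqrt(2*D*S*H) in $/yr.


2*D*S*H = 41325853.6874
TC* = sqrt(41325853.6874) = 6428.5188

6428.5188 $/yr


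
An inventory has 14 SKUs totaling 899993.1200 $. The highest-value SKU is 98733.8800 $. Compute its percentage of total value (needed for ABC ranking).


Top item = 98733.8800
Total = 899993.1200
Percentage = 98733.8800 / 899993.1200 * 100 = 10.9705

10.9705%


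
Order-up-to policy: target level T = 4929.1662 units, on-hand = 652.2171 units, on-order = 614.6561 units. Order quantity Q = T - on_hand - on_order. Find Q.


Inventory position = OH + OO = 652.2171 + 614.6561 = 1266.8732
Q = 4929.1662 - 1266.8732 = 3662.2930

3662.2930 units


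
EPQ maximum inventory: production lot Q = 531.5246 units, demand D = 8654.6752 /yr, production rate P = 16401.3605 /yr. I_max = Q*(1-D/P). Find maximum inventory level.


D/P = 0.5277
1 - D/P = 0.4723
I_max = 531.5246 * 0.4723 = 251.0495

251.0495 units


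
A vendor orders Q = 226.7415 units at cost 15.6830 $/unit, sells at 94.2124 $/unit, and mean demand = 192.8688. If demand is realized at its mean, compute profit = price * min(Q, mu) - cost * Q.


Sales at mu = min(226.7415, 192.8688) = 192.8688
Revenue = 94.2124 * 192.8688 = 18170.6325
Total cost = 15.6830 * 226.7415 = 3555.9869
Profit = 18170.6325 - 3555.9869 = 14614.6456

14614.6456 $


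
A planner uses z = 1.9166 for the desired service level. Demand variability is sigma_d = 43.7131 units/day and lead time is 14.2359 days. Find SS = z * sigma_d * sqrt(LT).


sqrt(LT) = sqrt(14.2359) = 3.7730
SS = 1.9166 * 43.7131 * 3.7730 = 316.1080

316.1080 units


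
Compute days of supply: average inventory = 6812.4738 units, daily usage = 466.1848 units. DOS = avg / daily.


DOS = 6812.4738 / 466.1848 = 14.6132

14.6132 days


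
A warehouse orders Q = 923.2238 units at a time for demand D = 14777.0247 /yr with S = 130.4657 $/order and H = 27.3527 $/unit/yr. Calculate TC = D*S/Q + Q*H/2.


Ordering cost = D*S/Q = 2088.2205
Holding cost = Q*H/2 = 12626.3318
TC = 2088.2205 + 12626.3318 = 14714.5523

14714.5523 $/yr


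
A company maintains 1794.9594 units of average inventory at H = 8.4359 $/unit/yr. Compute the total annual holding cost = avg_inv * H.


Cost = 1794.9594 * 8.4359 = 15142.0980

15142.0980 $/yr


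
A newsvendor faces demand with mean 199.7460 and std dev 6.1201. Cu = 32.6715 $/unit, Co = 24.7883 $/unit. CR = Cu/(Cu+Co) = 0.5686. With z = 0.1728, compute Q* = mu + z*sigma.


CR = Cu/(Cu+Co) = 32.6715/(32.6715+24.7883) = 0.5686
z = 0.1728
Q* = 199.7460 + 0.1728 * 6.1201 = 200.8036

200.8036 units


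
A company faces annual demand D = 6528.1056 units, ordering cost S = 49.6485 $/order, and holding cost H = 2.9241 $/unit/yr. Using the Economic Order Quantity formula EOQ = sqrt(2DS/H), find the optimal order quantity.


2*D*S = 2 * 6528.1056 * 49.6485 = 648221.3018
2*D*S/H = 221682.3302
EOQ = sqrt(221682.3302) = 470.8315

470.8315 units


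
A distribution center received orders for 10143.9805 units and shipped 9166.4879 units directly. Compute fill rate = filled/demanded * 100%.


FR = 9166.4879 / 10143.9805 * 100 = 90.3638

90.3638%


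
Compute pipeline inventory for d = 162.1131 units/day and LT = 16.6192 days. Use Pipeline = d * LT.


Pipeline = 162.1131 * 16.6192 = 2694.1900

2694.1900 units


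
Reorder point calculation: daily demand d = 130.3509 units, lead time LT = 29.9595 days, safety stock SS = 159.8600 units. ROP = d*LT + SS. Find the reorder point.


d*LT = 130.3509 * 29.9595 = 3905.2478
ROP = 3905.2478 + 159.8600 = 4065.1078

4065.1078 units


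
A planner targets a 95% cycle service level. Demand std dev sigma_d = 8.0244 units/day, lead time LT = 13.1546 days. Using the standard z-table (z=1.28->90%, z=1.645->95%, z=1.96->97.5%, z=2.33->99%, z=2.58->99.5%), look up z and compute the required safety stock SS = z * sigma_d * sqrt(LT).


From the table, SL = 95% corresponds to z = 1.645
sqrt(LT) = sqrt(13.1546) = 3.6269
SS = 1.645 * 8.0244 * 3.6269 = 47.8759

47.8759 units


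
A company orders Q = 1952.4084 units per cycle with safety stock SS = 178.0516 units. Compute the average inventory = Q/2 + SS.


Q/2 = 976.2042
Avg = 976.2042 + 178.0516 = 1154.2558

1154.2558 units


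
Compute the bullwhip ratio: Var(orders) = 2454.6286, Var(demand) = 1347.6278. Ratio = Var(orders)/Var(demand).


BW = 2454.6286 / 1347.6278 = 1.8214

1.8214


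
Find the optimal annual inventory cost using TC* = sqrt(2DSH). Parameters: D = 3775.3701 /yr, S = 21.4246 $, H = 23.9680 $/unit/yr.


2*D*S*H = 3877341.4329
TC* = sqrt(3877341.4329) = 1969.0966

1969.0966 $/yr


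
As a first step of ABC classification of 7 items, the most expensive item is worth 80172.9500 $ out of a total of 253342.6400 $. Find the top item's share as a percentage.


Top item = 80172.9500
Total = 253342.6400
Percentage = 80172.9500 / 253342.6400 * 100 = 31.6461

31.6461%


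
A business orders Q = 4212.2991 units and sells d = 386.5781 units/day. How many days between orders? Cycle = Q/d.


Cycle = 4212.2991 / 386.5781 = 10.8964

10.8964 days


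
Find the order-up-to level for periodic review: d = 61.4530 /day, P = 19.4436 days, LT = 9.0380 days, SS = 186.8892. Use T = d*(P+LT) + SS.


P + LT = 28.4816
d*(P+LT) = 61.4530 * 28.4816 = 1750.2798
T = 1750.2798 + 186.8892 = 1937.1690

1937.1690 units


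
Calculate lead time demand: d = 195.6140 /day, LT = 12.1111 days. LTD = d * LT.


LTD = 195.6140 * 12.1111 = 2369.1007

2369.1007 units


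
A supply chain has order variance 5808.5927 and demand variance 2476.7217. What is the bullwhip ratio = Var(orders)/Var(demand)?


BW = 5808.5927 / 2476.7217 = 2.3453

2.3453


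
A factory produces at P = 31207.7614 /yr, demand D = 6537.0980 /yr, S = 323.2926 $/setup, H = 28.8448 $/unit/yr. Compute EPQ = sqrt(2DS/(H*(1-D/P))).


1 - D/P = 1 - 0.2095 = 0.7905
H*(1-D/P) = 22.8027
2DS = 4226790.8177
EPQ = sqrt(185363.8376) = 430.5390

430.5390 units


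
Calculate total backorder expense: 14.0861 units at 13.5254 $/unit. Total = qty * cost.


Total = 14.0861 * 13.5254 = 190.5201

190.5201 $


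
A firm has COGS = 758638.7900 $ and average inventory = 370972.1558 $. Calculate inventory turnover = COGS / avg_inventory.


Turnover = 758638.7900 / 370972.1558 = 2.0450

2.0450


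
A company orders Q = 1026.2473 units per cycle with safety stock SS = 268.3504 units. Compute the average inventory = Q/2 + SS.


Q/2 = 513.1236
Avg = 513.1236 + 268.3504 = 781.4741

781.4741 units


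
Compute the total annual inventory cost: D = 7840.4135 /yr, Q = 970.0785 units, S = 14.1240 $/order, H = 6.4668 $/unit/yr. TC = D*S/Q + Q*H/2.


Ordering cost = D*S/Q = 114.1536
Holding cost = Q*H/2 = 3136.6518
TC = 114.1536 + 3136.6518 = 3250.8055

3250.8055 $/yr


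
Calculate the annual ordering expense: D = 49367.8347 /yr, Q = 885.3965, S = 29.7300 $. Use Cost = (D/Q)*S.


Number of orders = D/Q = 55.7579
Cost = 55.7579 * 29.7300 = 1657.6819

1657.6819 $/yr


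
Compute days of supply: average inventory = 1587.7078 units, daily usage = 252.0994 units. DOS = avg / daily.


DOS = 1587.7078 / 252.0994 = 6.2979

6.2979 days


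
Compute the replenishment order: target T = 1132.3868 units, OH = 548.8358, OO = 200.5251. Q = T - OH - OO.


Inventory position = OH + OO = 548.8358 + 200.5251 = 749.3609
Q = 1132.3868 - 749.3609 = 383.0259

383.0259 units


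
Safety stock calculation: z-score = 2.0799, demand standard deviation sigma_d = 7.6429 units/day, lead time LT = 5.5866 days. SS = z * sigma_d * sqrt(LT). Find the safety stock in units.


sqrt(LT) = sqrt(5.5866) = 2.3636
SS = 2.0799 * 7.6429 * 2.3636 = 37.5729

37.5729 units


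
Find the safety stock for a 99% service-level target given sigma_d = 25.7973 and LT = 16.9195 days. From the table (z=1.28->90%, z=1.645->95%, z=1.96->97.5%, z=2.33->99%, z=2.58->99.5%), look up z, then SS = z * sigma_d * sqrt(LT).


From the table, SL = 99% corresponds to z = 2.33
sqrt(LT) = sqrt(16.9195) = 4.1133
SS = 2.33 * 25.7973 * 4.1133 = 247.2430

247.2430 units


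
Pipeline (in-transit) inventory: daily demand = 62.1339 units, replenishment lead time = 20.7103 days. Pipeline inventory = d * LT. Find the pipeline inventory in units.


Pipeline = 62.1339 * 20.7103 = 1286.8117

1286.8117 units


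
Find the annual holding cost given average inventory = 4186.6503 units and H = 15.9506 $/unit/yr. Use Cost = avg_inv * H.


Cost = 4186.6503 * 15.9506 = 66779.5843

66779.5843 $/yr


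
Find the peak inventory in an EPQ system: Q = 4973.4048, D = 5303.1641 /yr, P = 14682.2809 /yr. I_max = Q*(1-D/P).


D/P = 0.3612
1 - D/P = 0.6388
I_max = 4973.4048 * 0.6388 = 3177.0366

3177.0366 units


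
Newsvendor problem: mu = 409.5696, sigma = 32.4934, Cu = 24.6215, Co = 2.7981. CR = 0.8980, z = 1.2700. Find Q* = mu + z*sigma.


CR = Cu/(Cu+Co) = 24.6215/(24.6215+2.7981) = 0.8980
z = 1.2700
Q* = 409.5696 + 1.2700 * 32.4934 = 450.8362

450.8362 units


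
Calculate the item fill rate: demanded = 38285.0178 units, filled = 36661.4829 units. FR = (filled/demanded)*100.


FR = 36661.4829 / 38285.0178 * 100 = 95.7593

95.7593%


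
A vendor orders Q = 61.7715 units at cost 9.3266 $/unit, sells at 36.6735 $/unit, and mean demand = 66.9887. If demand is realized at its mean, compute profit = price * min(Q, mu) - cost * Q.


Sales at mu = min(61.7715, 66.9887) = 61.7715
Revenue = 36.6735 * 61.7715 = 2265.3771
Total cost = 9.3266 * 61.7715 = 576.1181
Profit = 2265.3771 - 576.1181 = 1689.2590

1689.2590 $


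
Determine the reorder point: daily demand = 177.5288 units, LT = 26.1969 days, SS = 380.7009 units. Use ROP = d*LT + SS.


d*LT = 177.5288 * 26.1969 = 4650.7042
ROP = 4650.7042 + 380.7009 = 5031.4051

5031.4051 units


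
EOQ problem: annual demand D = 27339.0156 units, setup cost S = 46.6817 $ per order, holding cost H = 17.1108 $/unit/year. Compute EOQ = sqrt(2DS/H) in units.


2*D*S = 2 * 27339.0156 * 46.6817 = 2552463.4491
2*D*S/H = 149172.6541
EOQ = sqrt(149172.6541) = 386.2288

386.2288 units


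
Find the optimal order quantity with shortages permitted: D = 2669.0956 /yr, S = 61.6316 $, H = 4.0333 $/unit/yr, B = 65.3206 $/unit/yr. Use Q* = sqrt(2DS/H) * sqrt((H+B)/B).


sqrt(2DS/H) = 285.6068
sqrt((H+B)/B) = 1.0304
Q* = 285.6068 * 1.0304 = 294.2923

294.2923 units


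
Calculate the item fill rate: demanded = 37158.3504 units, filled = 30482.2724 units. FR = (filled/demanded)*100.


FR = 30482.2724 / 37158.3504 * 100 = 82.0334

82.0334%


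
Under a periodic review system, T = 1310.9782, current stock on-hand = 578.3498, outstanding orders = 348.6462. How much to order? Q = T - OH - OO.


Inventory position = OH + OO = 578.3498 + 348.6462 = 926.9960
Q = 1310.9782 - 926.9960 = 383.9822

383.9822 units


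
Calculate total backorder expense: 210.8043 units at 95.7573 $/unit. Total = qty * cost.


Total = 210.8043 * 95.7573 = 20186.0506

20186.0506 $


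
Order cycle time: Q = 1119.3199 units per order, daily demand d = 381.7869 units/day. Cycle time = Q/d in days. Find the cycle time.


Cycle = 1119.3199 / 381.7869 = 2.9318

2.9318 days


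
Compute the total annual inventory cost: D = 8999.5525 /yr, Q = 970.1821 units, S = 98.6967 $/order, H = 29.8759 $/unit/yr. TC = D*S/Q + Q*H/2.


Ordering cost = D*S/Q = 915.5252
Holding cost = Q*H/2 = 14492.5317
TC = 915.5252 + 14492.5317 = 15408.0569

15408.0569 $/yr


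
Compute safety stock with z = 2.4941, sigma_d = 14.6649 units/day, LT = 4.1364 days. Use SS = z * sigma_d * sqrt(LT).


sqrt(LT) = sqrt(4.1364) = 2.0338
SS = 2.4941 * 14.6649 * 2.0338 = 74.3882

74.3882 units


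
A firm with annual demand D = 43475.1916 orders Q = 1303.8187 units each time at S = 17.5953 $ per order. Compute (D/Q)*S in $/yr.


Number of orders = D/Q = 33.3445
Cost = 33.3445 * 17.5953 = 586.7066

586.7066 $/yr


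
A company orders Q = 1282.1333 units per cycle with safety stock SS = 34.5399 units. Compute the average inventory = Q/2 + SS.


Q/2 = 641.0666
Avg = 641.0666 + 34.5399 = 675.6065

675.6065 units


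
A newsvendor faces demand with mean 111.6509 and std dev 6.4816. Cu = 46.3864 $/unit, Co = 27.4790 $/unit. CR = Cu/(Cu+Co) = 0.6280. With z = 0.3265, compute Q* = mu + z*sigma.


CR = Cu/(Cu+Co) = 46.3864/(46.3864+27.4790) = 0.6280
z = 0.3265
Q* = 111.6509 + 0.3265 * 6.4816 = 113.7671

113.7671 units


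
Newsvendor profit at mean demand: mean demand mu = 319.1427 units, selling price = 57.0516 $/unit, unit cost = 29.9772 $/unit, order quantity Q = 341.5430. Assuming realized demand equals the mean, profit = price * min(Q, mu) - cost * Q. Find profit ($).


Sales at mu = min(341.5430, 319.1427) = 319.1427
Revenue = 57.0516 * 319.1427 = 18207.6017
Total cost = 29.9772 * 341.5430 = 10238.5028
Profit = 18207.6017 - 10238.5028 = 7969.0988

7969.0988 $


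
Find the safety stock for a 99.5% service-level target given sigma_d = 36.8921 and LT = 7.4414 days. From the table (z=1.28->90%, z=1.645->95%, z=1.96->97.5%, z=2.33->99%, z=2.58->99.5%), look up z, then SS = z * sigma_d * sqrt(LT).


From the table, SL = 99.5% corresponds to z = 2.58
sqrt(LT) = sqrt(7.4414) = 2.7279
SS = 2.58 * 36.8921 * 2.7279 = 259.6453

259.6453 units


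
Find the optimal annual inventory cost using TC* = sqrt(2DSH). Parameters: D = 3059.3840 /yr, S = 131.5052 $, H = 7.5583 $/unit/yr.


2*D*S*H = 6081784.6559
TC* = sqrt(6081784.6559) = 2466.1275

2466.1275 $/yr


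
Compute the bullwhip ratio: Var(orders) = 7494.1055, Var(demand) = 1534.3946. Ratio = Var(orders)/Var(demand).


BW = 7494.1055 / 1534.3946 = 4.8841

4.8841


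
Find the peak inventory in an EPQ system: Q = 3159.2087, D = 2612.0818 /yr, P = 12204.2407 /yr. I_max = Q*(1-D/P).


D/P = 0.2140
1 - D/P = 0.7860
I_max = 3159.2087 * 0.7860 = 2483.0411

2483.0411 units


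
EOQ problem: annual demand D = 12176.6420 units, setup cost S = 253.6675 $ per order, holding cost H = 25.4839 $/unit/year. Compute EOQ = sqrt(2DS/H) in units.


2*D*S = 2 * 12176.6420 * 253.6675 = 6177636.6691
2*D*S/H = 242413.3146
EOQ = sqrt(242413.3146) = 492.3549

492.3549 units


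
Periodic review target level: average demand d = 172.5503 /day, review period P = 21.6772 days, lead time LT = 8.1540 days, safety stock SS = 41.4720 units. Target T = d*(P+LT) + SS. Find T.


P + LT = 29.8312
d*(P+LT) = 172.5503 * 29.8312 = 5147.3825
T = 5147.3825 + 41.4720 = 5188.8545

5188.8545 units


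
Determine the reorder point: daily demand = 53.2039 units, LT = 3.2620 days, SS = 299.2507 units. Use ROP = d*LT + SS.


d*LT = 53.2039 * 3.2620 = 173.5511
ROP = 173.5511 + 299.2507 = 472.8018

472.8018 units


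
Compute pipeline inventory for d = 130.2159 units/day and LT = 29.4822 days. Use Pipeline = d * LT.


Pipeline = 130.2159 * 29.4822 = 3839.0512

3839.0512 units


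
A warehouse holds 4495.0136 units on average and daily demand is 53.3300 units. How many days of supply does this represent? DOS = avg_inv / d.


DOS = 4495.0136 / 53.3300 = 84.2868

84.2868 days


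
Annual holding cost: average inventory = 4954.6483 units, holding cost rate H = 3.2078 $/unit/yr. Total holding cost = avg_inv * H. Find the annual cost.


Cost = 4954.6483 * 3.2078 = 15893.5208

15893.5208 $/yr


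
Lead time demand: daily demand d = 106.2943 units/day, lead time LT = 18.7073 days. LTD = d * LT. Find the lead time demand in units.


LTD = 106.2943 * 18.7073 = 1988.4794

1988.4794 units


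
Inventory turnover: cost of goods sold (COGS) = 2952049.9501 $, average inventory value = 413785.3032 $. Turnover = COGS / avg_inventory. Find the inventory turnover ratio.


Turnover = 2952049.9501 / 413785.3032 = 7.1343

7.1343


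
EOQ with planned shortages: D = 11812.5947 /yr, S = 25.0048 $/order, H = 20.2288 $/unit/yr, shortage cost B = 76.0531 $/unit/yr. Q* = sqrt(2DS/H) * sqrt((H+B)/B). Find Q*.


sqrt(2DS/H) = 170.8891
sqrt((H+B)/B) = 1.1252
Q* = 170.8891 * 1.1252 = 192.2774

192.2774 units


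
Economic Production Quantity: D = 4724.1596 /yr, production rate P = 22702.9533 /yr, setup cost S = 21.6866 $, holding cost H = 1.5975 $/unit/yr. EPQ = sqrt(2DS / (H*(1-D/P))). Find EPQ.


1 - D/P = 1 - 0.2081 = 0.7919
H*(1-D/P) = 1.2651
2DS = 204901.9192
EPQ = sqrt(161967.1596) = 402.4514

402.4514 units


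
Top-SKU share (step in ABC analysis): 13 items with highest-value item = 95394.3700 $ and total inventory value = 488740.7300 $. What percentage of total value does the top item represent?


Top item = 95394.3700
Total = 488740.7300
Percentage = 95394.3700 / 488740.7300 * 100 = 19.5184

19.5184%


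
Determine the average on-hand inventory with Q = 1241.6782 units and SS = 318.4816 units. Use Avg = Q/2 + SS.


Q/2 = 620.8391
Avg = 620.8391 + 318.4816 = 939.3207

939.3207 units


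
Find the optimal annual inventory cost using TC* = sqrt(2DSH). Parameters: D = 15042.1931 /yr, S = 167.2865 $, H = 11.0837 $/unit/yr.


2*D*S*H = 55781066.3595
TC* = sqrt(55781066.3595) = 7468.6723

7468.6723 $/yr


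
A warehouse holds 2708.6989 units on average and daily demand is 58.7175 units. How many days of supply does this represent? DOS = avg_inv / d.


DOS = 2708.6989 / 58.7175 = 46.1310

46.1310 days


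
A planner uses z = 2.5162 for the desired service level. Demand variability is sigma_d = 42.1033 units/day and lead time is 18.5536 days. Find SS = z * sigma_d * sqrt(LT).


sqrt(LT) = sqrt(18.5536) = 4.3074
SS = 2.5162 * 42.1033 * 4.3074 = 456.3262

456.3262 units


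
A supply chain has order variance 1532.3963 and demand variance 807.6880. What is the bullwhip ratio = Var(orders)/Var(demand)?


BW = 1532.3963 / 807.6880 = 1.8973

1.8973


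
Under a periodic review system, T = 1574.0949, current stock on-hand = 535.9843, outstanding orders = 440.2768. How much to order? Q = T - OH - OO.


Inventory position = OH + OO = 535.9843 + 440.2768 = 976.2611
Q = 1574.0949 - 976.2611 = 597.8338

597.8338 units


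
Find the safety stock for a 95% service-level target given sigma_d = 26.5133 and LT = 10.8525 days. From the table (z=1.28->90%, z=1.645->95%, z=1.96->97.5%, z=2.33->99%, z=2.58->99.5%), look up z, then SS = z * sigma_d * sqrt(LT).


From the table, SL = 95% corresponds to z = 1.645
sqrt(LT) = sqrt(10.8525) = 3.2943
SS = 1.645 * 26.5133 * 3.2943 = 143.6794

143.6794 units


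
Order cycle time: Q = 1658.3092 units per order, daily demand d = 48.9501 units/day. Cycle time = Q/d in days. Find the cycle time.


Cycle = 1658.3092 / 48.9501 = 33.8775

33.8775 days


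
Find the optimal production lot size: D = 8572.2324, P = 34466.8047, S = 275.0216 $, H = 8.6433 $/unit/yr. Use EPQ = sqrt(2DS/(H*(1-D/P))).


1 - D/P = 1 - 0.2487 = 0.7513
H*(1-D/P) = 6.4936
2DS = 4715098.1404
EPQ = sqrt(726111.6931) = 852.1219

852.1219 units


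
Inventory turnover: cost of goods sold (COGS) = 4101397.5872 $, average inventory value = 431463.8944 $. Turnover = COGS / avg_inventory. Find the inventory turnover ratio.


Turnover = 4101397.5872 / 431463.8944 = 9.5058

9.5058


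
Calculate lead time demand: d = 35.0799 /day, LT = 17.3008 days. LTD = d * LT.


LTD = 35.0799 * 17.3008 = 606.9103

606.9103 units


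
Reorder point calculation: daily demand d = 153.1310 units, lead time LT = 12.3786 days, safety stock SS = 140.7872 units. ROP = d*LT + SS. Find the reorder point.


d*LT = 153.1310 * 12.3786 = 1895.5474
ROP = 1895.5474 + 140.7872 = 2036.3346

2036.3346 units


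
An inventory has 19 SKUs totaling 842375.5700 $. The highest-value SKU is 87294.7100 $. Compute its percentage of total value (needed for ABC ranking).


Top item = 87294.7100
Total = 842375.5700
Percentage = 87294.7100 / 842375.5700 * 100 = 10.3629

10.3629%


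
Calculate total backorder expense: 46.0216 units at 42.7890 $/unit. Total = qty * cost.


Total = 46.0216 * 42.7890 = 1969.2182

1969.2182 $


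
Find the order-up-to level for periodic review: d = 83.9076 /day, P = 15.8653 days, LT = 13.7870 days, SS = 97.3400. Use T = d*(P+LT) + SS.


P + LT = 29.6523
d*(P+LT) = 83.9076 * 29.6523 = 2488.0533
T = 2488.0533 + 97.3400 = 2585.3933

2585.3933 units


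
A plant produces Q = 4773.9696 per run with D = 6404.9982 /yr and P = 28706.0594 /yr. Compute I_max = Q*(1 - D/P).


D/P = 0.2231
1 - D/P = 0.7769
I_max = 4773.9696 * 0.7769 = 3708.7845

3708.7845 units


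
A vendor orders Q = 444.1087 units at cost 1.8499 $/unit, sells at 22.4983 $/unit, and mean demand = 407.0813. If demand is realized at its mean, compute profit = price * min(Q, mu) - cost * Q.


Sales at mu = min(444.1087, 407.0813) = 407.0813
Revenue = 22.4983 * 407.0813 = 9158.6372
Total cost = 1.8499 * 444.1087 = 821.5567
Profit = 9158.6372 - 821.5567 = 8337.0805

8337.0805 $


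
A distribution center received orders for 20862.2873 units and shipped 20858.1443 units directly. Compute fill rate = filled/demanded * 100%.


FR = 20858.1443 / 20862.2873 * 100 = 99.9801

99.9801%


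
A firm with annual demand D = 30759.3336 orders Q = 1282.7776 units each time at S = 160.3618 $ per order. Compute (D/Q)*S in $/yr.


Number of orders = D/Q = 23.9787
Cost = 23.9787 * 160.3618 = 3845.2668

3845.2668 $/yr


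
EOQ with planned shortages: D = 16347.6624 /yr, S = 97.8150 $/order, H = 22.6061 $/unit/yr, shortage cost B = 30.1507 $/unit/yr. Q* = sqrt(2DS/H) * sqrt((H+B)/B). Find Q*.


sqrt(2DS/H) = 376.1255
sqrt((H+B)/B) = 1.3228
Q* = 376.1255 * 1.3228 = 497.5346

497.5346 units


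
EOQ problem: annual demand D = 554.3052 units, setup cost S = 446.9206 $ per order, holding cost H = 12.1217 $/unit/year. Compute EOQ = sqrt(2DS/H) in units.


2*D*S = 2 * 554.3052 * 446.9206 = 495460.8251
2*D*S/H = 40873.8729
EOQ = sqrt(40873.8729) = 202.1729

202.1729 units


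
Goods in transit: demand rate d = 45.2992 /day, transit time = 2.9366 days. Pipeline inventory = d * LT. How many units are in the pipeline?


Pipeline = 45.2992 * 2.9366 = 133.0256

133.0256 units


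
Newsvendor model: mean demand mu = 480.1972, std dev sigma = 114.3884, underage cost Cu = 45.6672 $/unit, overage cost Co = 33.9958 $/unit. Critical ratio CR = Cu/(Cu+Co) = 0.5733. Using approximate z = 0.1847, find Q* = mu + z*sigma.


CR = Cu/(Cu+Co) = 45.6672/(45.6672+33.9958) = 0.5733
z = 0.1847
Q* = 480.1972 + 0.1847 * 114.3884 = 501.3247

501.3247 units


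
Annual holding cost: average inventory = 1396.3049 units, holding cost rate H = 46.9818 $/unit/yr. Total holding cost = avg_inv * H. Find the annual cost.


Cost = 1396.3049 * 46.9818 = 65600.9176

65600.9176 $/yr


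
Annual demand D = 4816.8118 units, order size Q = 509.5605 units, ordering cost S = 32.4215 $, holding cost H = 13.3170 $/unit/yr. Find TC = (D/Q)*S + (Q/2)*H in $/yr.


Ordering cost = D*S/Q = 306.4764
Holding cost = Q*H/2 = 3392.9086
TC = 306.4764 + 3392.9086 = 3699.3850

3699.3850 $/yr


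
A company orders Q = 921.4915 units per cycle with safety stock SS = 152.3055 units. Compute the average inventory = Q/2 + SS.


Q/2 = 460.7457
Avg = 460.7457 + 152.3055 = 613.0512

613.0512 units


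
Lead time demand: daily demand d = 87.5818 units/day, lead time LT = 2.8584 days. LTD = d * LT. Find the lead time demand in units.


LTD = 87.5818 * 2.8584 = 250.3438

250.3438 units


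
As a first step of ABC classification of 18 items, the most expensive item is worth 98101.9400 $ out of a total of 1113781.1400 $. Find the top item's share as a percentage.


Top item = 98101.9400
Total = 1113781.1400
Percentage = 98101.9400 / 1113781.1400 * 100 = 8.8080

8.8080%


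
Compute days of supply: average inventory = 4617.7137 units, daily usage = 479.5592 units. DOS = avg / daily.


DOS = 4617.7137 / 479.5592 = 9.6291

9.6291 days


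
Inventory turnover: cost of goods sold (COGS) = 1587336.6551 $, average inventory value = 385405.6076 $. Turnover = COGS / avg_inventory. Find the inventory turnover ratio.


Turnover = 1587336.6551 / 385405.6076 = 4.1186

4.1186


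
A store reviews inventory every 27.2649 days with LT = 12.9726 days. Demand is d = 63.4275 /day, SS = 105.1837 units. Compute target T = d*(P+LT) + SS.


P + LT = 40.2375
d*(P+LT) = 63.4275 * 40.2375 = 2552.1640
T = 2552.1640 + 105.1837 = 2657.3477

2657.3477 units


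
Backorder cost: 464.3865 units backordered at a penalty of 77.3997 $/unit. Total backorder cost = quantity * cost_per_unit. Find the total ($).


Total = 464.3865 * 77.3997 = 35943.3758

35943.3758 $


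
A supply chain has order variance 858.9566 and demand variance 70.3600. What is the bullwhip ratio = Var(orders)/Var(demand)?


BW = 858.9566 / 70.3600 = 12.2080

12.2080


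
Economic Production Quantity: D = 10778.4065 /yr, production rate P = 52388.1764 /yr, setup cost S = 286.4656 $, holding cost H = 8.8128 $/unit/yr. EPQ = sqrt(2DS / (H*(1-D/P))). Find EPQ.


1 - D/P = 1 - 0.2057 = 0.7943
H*(1-D/P) = 6.9996
2DS = 6175285.3701
EPQ = sqrt(882228.5026) = 939.2702

939.2702 units


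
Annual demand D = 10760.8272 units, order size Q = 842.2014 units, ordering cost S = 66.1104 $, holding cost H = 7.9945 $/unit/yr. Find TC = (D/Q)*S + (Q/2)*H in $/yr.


Ordering cost = D*S/Q = 844.6941
Holding cost = Q*H/2 = 3366.4895
TC = 844.6941 + 3366.4895 = 4211.1837

4211.1837 $/yr


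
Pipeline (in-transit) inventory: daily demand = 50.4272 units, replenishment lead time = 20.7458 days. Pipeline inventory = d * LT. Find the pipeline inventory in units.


Pipeline = 50.4272 * 20.7458 = 1046.1526

1046.1526 units
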